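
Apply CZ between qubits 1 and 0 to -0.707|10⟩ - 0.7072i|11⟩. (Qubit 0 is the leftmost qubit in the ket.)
-0.707|10⟩ + 0.7072i|11⟩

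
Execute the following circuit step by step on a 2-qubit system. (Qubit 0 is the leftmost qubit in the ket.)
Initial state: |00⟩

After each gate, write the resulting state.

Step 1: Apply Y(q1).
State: i|01⟩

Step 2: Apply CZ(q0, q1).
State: i|01⟩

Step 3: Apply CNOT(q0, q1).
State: i|01⟩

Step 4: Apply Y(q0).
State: -|11⟩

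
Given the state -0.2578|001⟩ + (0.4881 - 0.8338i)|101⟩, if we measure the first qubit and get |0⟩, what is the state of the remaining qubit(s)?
-|01⟩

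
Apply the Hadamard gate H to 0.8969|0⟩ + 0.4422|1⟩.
0.9469|0⟩ + 0.3215|1⟩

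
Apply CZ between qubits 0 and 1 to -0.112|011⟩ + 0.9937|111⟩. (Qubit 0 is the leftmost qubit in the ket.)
-0.112|011⟩ - 0.9937|111⟩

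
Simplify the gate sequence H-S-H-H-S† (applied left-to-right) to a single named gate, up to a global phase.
H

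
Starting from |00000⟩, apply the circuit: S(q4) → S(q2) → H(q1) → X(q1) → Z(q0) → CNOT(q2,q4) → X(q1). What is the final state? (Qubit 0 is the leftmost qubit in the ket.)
1/√2|00000⟩ + 1/√2|01000⟩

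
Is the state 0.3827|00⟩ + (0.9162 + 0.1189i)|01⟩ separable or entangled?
Separable

Writing the state as a|00⟩ + b|01⟩ + c|10⟩ + d|11⟩, it is a product state iff ad − bc = 0.
Here (a, b, c, d) = (0.3827, (0.9162 + 0.1189i), 0, 0): ad − bc = (0.3827)(0) − (0.9162 + 0.1189i)(0) = 0, so the state is separable.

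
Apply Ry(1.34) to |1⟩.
-0.621|0⟩ + 0.7838|1⟩

Ry(1.34) = [[cos(θ/2), −sin(θ/2)], [sin(θ/2), cos(θ/2)]]; θ = 1.34, cos(θ/2) ≈ 0.783822, sin(θ/2) ≈ 0.620986.
With a = amp(|0⟩) = 0 and b = amp(|1⟩) = 1:
new amp(|0⟩) = (0.783822)·a + (-0.620986)·b = -0.621
new amp(|1⟩) = (0.620986)·a + (0.783822)·b = 0.7838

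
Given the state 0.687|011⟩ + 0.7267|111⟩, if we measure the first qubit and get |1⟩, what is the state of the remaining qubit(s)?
|11⟩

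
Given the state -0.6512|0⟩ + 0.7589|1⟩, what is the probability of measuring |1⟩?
0.5759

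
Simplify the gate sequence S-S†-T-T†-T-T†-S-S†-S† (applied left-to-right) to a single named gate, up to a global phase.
S†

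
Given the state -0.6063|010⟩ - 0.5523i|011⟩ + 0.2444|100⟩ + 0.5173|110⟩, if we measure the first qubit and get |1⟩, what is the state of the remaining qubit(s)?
0.4272|00⟩ + 0.9042|10⟩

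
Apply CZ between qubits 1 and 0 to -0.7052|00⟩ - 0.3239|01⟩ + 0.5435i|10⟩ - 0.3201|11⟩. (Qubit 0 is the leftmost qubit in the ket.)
-0.7052|00⟩ - 0.3239|01⟩ + 0.5435i|10⟩ + 0.3201|11⟩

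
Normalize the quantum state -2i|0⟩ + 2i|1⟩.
-(1/√2)i|0⟩ + (1/√2)i|1⟩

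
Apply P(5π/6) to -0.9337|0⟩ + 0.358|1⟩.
-0.9337|0⟩ + (-0.31 + 0.179i)|1⟩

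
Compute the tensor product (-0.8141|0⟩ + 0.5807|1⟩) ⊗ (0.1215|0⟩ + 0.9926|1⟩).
-0.09891|00⟩ - 0.8081|01⟩ + 0.07056|10⟩ + 0.5764|11⟩

amp(|b₁b₂…⟩) = product of the factor amplitudes for bits b₁, b₂, …; only kets whose every factor amplitude is nonzero survive.
|00⟩: (-0.8141)(0.1215) = -0.09891
|01⟩: (-0.8141)(0.9926) = -0.8081
|10⟩: (0.5807)(0.1215) = 0.07056
|11⟩: (0.5807)(0.9926) = 0.5764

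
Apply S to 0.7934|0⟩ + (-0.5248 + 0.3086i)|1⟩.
0.7934|0⟩ + (-0.3086 - 0.5248i)|1⟩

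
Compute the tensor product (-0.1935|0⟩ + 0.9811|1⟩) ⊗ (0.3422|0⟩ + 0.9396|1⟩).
-0.06622|00⟩ - 0.1818|01⟩ + 0.3357|10⟩ + 0.9218|11⟩

amp(|b₁b₂…⟩) = product of the factor amplitudes for bits b₁, b₂, …; only kets whose every factor amplitude is nonzero survive.
|00⟩: (-0.1935)(0.3422) = -0.06622
|01⟩: (-0.1935)(0.9396) = -0.1818
|10⟩: (0.9811)(0.3422) = 0.3357
|11⟩: (0.9811)(0.9396) = 0.9218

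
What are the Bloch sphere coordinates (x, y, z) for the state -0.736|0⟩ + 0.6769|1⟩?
(-0.9964, 0, 0.0835)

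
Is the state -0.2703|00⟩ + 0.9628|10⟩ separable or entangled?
Separable

Writing the state as a|00⟩ + b|01⟩ + c|10⟩ + d|11⟩, it is a product state iff ad − bc = 0.
Here (a, b, c, d) = (-0.2703, 0, 0.9628, 0): ad − bc = (-0.2703)(0) − (0)(0.9628) = 0, so the state is separable.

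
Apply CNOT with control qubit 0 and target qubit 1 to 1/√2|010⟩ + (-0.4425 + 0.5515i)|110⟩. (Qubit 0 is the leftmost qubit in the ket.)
1/√2|010⟩ + (-0.4425 + 0.5515i)|100⟩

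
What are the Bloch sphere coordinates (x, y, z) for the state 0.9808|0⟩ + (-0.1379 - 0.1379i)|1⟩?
(-0.2705, -0.2705, 0.9239)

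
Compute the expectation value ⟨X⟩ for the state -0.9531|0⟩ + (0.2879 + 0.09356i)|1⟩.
-0.5488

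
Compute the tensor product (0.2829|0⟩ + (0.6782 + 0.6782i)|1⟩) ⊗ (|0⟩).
0.2829|00⟩ + (0.6782 + 0.6782i)|10⟩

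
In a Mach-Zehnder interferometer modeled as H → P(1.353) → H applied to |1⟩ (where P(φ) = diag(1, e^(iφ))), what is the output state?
(0.392 - 0.4882i)|0⟩ + (0.608 + 0.4882i)|1⟩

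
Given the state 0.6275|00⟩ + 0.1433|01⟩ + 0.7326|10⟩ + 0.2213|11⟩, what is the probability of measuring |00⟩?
0.3938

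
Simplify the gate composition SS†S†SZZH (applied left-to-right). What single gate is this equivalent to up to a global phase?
H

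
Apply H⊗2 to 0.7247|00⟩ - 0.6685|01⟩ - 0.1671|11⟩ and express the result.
-0.05545|00⟩ + 0.7802|01⟩ + 0.1117|10⟩ + 0.6131|11⟩

H⊗2 gives amp(|y⟩) = (1/2) Σ_x (−1)^(x·y) amp(|x⟩), where x·y is the number of positions in which both x and y have a 1.
|00⟩: (0.7247 - 0.6685 - 0.1671)/2 = -0.05545
|01⟩: (0.7247 + 0.6685 + 0.1671)/2 = 0.7802
|10⟩: (0.7247 - 0.6685 + 0.1671)/2 = 0.1117
|11⟩: (0.7247 + 0.6685 - 0.1671)/2 = 0.6131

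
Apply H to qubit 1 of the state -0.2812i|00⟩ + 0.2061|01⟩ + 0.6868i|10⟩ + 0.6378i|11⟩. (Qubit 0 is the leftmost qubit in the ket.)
(0.1457 - 0.1988i)|00⟩ + (-0.1457 - 0.1988i)|01⟩ + 0.9366i|10⟩ + 0.03465i|11⟩

H on qubit 1 mixes each pair of kets that differ only in qubit 1: amplitudes (a, b) of (|…0…⟩, |…1…⟩) become ((a + b)/√2, (a − b)/√2). Kets absent from the input have amplitude 0.
(|00⟩, |01⟩): (a, b) = (-0.2812i, 0.2061) → ((0.1457 - 0.1988i), (-0.1457 - 0.1988i))
(|10⟩, |11⟩): (a, b) = (0.6868i, 0.6378i) → (0.9366i, 0.03465i)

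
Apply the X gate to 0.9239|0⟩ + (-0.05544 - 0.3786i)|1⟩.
(-0.05544 - 0.3786i)|0⟩ + 0.9239|1⟩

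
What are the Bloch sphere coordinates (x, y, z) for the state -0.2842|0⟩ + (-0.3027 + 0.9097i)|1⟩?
(0.1721, -0.5171, -0.8384)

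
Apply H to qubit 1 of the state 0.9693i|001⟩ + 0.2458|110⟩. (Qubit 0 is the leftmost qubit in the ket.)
0.6854i|001⟩ + 0.6854i|011⟩ + 0.1738|100⟩ - 0.1738|110⟩

H on qubit 1 mixes each pair of kets that differ only in qubit 1: amplitudes (a, b) of (|…0…⟩, |…1…⟩) become ((a + b)/√2, (a − b)/√2). Kets absent from the input have amplitude 0.
(|001⟩, |011⟩): (a, b) = (0.9693i, 0) → (0.6854i, 0.6854i)
(|100⟩, |110⟩): (a, b) = (0, 0.2458) → (0.1738, -0.1738)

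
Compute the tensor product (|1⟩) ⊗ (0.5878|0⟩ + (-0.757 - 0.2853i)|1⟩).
0.5878|10⟩ + (-0.757 - 0.2853i)|11⟩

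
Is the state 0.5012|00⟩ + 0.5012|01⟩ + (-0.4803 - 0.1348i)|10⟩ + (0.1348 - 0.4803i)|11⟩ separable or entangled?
Entangled

Writing the state as a|00⟩ + b|01⟩ + c|10⟩ + d|11⟩, it is a product state iff ad − bc = 0.
Here (a, b, c, d) = (0.5012, 0.5012, (-0.4803 - 0.1348i), (0.1348 - 0.4803i)): ad − bc = (0.5012)(0.1348 - 0.4803i) − (0.5012)(-0.4803 - 0.1348i) = (0.3083 - 0.1732i) ≠ 0, so the state is entangled.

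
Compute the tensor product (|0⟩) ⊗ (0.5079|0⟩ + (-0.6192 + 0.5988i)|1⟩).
0.5079|00⟩ + (-0.6192 + 0.5988i)|01⟩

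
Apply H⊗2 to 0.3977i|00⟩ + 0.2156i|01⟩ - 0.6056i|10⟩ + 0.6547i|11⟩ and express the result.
0.3312i|00⟩ - 0.5391i|01⟩ + 0.2821i|10⟩ + 0.7212i|11⟩

H⊗2 gives amp(|y⟩) = (1/2) Σ_x (−1)^(x·y) amp(|x⟩), where x·y is the number of positions in which both x and y have a 1.
|00⟩: (0.3977i + 0.2156i - 0.6056i + 0.6547i)/2 = 0.3312i
|01⟩: (0.3977i - 0.2156i - 0.6056i - 0.6547i)/2 = -0.5391i
|10⟩: (0.3977i + 0.2156i + 0.6056i - 0.6547i)/2 = 0.2821i
|11⟩: (0.3977i - 0.2156i + 0.6056i + 0.6547i)/2 = 0.7212i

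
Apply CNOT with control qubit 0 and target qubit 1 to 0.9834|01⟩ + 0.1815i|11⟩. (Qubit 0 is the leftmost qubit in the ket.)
0.9834|01⟩ + 0.1815i|10⟩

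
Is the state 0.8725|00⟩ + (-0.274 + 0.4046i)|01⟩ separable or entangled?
Separable

Writing the state as a|00⟩ + b|01⟩ + c|10⟩ + d|11⟩, it is a product state iff ad − bc = 0.
Here (a, b, c, d) = (0.8725, (-0.274 + 0.4046i), 0, 0): ad − bc = (0.8725)(0) − (-0.274 + 0.4046i)(0) = 0, so the state is separable.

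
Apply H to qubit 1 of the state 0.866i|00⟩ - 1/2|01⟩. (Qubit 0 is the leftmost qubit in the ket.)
(-1/√8 + 0.6124i)|00⟩ + (1/√8 + 0.6124i)|01⟩

H on qubit 1 mixes each pair of kets that differ only in qubit 1: amplitudes (a, b) of (|…0…⟩, |…1…⟩) become ((a + b)/√2, (a − b)/√2). Kets absent from the input have amplitude 0.
(|00⟩, |01⟩): (a, b) = (0.866i, -1/2) → ((-1/√8 + 0.6124i), (1/√8 + 0.6124i))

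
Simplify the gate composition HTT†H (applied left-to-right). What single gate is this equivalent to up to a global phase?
I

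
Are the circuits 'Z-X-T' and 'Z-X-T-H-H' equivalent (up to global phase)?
Yes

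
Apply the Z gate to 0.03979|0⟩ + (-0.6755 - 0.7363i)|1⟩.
0.03979|0⟩ + (0.6755 + 0.7363i)|1⟩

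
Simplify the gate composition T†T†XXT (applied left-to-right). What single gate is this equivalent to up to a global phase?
T†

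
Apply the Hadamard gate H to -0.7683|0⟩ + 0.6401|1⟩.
-0.09065|0⟩ - 0.9959|1⟩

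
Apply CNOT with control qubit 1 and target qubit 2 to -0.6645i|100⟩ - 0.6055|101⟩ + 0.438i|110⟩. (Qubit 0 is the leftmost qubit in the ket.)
-0.6645i|100⟩ - 0.6055|101⟩ + 0.438i|111⟩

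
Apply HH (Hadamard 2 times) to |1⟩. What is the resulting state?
|1⟩

H² = I, so an even number of Hadamards cancels: H^2 = I and the state is unchanged.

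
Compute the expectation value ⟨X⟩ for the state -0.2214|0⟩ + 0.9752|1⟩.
-0.4318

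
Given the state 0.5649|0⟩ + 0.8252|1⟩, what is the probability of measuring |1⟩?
0.681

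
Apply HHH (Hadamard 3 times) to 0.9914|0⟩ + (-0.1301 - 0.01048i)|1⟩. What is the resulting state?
(0.609 - 0.00741i)|0⟩ + (0.793 + 0.00741i)|1⟩

H² = I, so H^3 = H: a single Hadamard. With (a, b) = (0.9914, (-0.1301 - 0.01048i)), H gives ((a + b)/√2, (a − b)/√2) = ((0.609 - 0.00741i), (0.793 + 0.00741i)).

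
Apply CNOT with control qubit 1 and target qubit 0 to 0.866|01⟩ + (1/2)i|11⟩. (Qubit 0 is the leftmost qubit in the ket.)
(1/2)i|01⟩ + 0.866|11⟩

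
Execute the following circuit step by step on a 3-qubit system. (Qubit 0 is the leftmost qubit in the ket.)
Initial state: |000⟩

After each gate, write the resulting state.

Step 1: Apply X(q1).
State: |010⟩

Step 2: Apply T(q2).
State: |010⟩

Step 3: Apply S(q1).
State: i|010⟩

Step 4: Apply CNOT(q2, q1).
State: i|010⟩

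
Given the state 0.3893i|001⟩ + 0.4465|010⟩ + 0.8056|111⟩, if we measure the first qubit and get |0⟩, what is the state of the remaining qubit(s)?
0.6572i|01⟩ + 0.7537|10⟩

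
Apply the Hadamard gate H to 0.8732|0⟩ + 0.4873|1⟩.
0.962|0⟩ + 0.2729|1⟩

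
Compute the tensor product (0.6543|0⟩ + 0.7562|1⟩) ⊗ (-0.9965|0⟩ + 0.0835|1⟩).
-0.652|00⟩ + 0.05463|01⟩ - 0.7536|10⟩ + 0.06314|11⟩

amp(|b₁b₂…⟩) = product of the factor amplitudes for bits b₁, b₂, …; only kets whose every factor amplitude is nonzero survive.
|00⟩: (0.6543)(-0.9965) = -0.652
|01⟩: (0.6543)(0.0835) = 0.05463
|10⟩: (0.7562)(-0.9965) = -0.7536
|11⟩: (0.7562)(0.0835) = 0.06314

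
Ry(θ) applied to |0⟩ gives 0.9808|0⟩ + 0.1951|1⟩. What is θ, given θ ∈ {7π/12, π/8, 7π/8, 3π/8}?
π/8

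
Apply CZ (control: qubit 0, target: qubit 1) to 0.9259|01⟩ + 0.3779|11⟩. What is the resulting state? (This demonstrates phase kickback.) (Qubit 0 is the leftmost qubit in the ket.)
0.9259|01⟩ - 0.3779|11⟩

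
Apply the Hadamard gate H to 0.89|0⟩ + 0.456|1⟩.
0.9518|0⟩ + 0.3069|1⟩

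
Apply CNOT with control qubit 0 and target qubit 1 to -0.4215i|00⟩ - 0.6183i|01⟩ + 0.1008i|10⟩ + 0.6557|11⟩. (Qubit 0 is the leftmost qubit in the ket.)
-0.4215i|00⟩ - 0.6183i|01⟩ + 0.6557|10⟩ + 0.1008i|11⟩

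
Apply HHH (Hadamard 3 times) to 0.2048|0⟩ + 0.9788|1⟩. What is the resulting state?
0.8369|0⟩ - 0.5473|1⟩

H² = I, so H^3 = H: a single Hadamard. With (a, b) = (0.2048, 0.9788), H gives ((a + b)/√2, (a − b)/√2) = (0.8369, -0.5473).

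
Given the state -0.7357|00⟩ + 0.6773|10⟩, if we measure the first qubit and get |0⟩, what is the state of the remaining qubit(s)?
-|0⟩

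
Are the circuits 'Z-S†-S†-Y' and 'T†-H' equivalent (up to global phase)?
No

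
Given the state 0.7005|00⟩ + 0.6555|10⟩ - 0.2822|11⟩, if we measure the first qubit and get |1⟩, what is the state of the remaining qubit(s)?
0.9185|0⟩ - 0.3954|1⟩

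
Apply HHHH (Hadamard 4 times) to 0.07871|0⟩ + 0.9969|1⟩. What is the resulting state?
0.07871|0⟩ + 0.9969|1⟩

H² = I, so an even number of Hadamards cancels: H^4 = I and the state is unchanged.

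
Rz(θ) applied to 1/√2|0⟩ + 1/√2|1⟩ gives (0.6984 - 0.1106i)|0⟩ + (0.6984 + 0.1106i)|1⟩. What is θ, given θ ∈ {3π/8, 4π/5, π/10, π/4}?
π/10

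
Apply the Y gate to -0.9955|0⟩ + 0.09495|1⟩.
-0.09495i|0⟩ - 0.9955i|1⟩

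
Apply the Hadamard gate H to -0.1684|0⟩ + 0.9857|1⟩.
0.5779|0⟩ - 0.8161|1⟩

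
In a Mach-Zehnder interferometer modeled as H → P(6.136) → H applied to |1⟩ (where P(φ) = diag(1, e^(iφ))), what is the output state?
(0.005406 + 0.07333i)|0⟩ + (0.9946 - 0.07333i)|1⟩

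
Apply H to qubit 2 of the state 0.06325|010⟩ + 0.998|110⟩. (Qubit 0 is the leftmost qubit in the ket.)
0.04472|010⟩ + 0.04472|011⟩ + 0.7057|110⟩ + 0.7057|111⟩

H on qubit 2 mixes each pair of kets that differ only in qubit 2: amplitudes (a, b) of (|…0…⟩, |…1…⟩) become ((a + b)/√2, (a − b)/√2). Kets absent from the input have amplitude 0.
(|010⟩, |011⟩): (a, b) = (0.06325, 0) → (0.04472, 0.04472)
(|110⟩, |111⟩): (a, b) = (0.998, 0) → (0.7057, 0.7057)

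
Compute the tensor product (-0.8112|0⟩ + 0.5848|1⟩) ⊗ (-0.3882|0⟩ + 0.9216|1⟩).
0.3149|00⟩ - 0.7476|01⟩ - 0.227|10⟩ + 0.539|11⟩

amp(|b₁b₂…⟩) = product of the factor amplitudes for bits b₁, b₂, …; only kets whose every factor amplitude is nonzero survive.
|00⟩: (-0.8112)(-0.3882) = 0.3149
|01⟩: (-0.8112)(0.9216) = -0.7476
|10⟩: (0.5848)(-0.3882) = -0.227
|11⟩: (0.5848)(0.9216) = 0.539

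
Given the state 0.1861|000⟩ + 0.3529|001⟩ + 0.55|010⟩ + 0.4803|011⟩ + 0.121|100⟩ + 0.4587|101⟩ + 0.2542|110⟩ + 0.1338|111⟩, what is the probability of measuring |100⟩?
0.01464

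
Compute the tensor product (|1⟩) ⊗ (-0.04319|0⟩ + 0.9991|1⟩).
-0.04319|10⟩ + 0.9991|11⟩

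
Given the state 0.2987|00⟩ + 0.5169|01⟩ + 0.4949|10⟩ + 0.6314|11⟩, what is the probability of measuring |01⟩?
0.2672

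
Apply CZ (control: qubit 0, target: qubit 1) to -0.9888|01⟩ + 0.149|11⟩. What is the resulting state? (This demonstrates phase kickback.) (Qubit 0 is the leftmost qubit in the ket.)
-0.9888|01⟩ - 0.149|11⟩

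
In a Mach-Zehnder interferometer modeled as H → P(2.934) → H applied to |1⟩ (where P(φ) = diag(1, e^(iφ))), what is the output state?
(0.9893 - 0.1031i)|0⟩ + (0.01074 + 0.1031i)|1⟩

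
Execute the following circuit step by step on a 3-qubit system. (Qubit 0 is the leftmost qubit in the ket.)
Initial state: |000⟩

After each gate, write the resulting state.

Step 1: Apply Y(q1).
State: i|010⟩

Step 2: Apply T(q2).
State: i|010⟩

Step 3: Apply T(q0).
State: i|010⟩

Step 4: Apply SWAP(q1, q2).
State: i|001⟩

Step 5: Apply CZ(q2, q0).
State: i|001⟩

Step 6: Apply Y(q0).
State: -|101⟩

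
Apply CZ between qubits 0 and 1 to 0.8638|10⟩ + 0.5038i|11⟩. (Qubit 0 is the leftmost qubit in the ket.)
0.8638|10⟩ - 0.5038i|11⟩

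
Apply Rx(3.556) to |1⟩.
-0.9786i|0⟩ - 0.2057|1⟩

Rx(3.556) = [[cos(θ/2), −i·sin(θ/2)], [−i·sin(θ/2), cos(θ/2)]]; θ = 3.556, cos(θ/2) ≈ -0.205724, sin(θ/2) ≈ 0.97861.
With a = amp(|0⟩) = 0 and b = amp(|1⟩) = 1:
new amp(|0⟩) = (-0.205724)·a + (-0.97861i)·b = -0.9786i
new amp(|1⟩) = (-0.97861i)·a + (-0.205724)·b = -0.2057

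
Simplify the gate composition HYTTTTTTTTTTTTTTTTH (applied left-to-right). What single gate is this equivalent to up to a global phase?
Y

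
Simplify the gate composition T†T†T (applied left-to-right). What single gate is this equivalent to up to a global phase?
T†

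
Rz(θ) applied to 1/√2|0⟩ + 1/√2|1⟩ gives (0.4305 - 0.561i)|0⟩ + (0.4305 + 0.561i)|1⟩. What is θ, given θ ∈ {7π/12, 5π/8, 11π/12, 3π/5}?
7π/12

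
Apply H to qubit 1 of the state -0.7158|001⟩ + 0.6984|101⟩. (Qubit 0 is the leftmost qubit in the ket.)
-0.5061|001⟩ - 0.5061|011⟩ + 0.4938|101⟩ + 0.4938|111⟩

H on qubit 1 mixes each pair of kets that differ only in qubit 1: amplitudes (a, b) of (|…0…⟩, |…1…⟩) become ((a + b)/√2, (a − b)/√2). Kets absent from the input have amplitude 0.
(|001⟩, |011⟩): (a, b) = (-0.7158, 0) → (-0.5061, -0.5061)
(|101⟩, |111⟩): (a, b) = (0.6984, 0) → (0.4938, 0.4938)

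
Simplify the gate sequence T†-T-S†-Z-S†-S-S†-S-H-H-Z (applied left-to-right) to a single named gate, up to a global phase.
S†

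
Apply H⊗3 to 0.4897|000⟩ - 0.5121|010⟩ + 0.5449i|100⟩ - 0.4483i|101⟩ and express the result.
(-0.00792 + 0.03415i)|000⟩ + (-0.00792 + 0.3511i)|001⟩ + (0.3542 + 0.03415i)|010⟩ + (0.3542 + 0.3511i)|011⟩ + (-0.00792 - 0.03415i)|100⟩ + (-0.00792 - 0.3511i)|101⟩ + (0.3542 - 0.03415i)|110⟩ + (0.3542 - 0.3511i)|111⟩

H⊗3 gives amp(|y⟩) = (1/2√2) Σ_x (−1)^(x·y) amp(|x⟩), where x·y is the number of positions in which both x and y have a 1.
|000⟩: (0.4897 - 0.5121 + 0.5449i - 0.4483i)/(2√2) = (-0.00792 + 0.03415i)
|001⟩: (0.4897 - 0.5121 + 0.5449i + 0.4483i)/(2√2) = (-0.00792 + 0.3511i)
|010⟩: (0.4897 + 0.5121 + 0.5449i - 0.4483i)/(2√2) = (0.3542 + 0.03415i)
|011⟩: (0.4897 + 0.5121 + 0.5449i + 0.4483i)/(2√2) = (0.3542 + 0.3511i)
|100⟩: (0.4897 - 0.5121 - 0.5449i + 0.4483i)/(2√2) = (-0.00792 - 0.03415i)
|101⟩: (0.4897 - 0.5121 - 0.5449i - 0.4483i)/(2√2) = (-0.00792 - 0.3511i)
|110⟩: (0.4897 + 0.5121 - 0.5449i + 0.4483i)/(2√2) = (0.3542 - 0.03415i)
|111⟩: (0.4897 + 0.5121 - 0.5449i - 0.4483i)/(2√2) = (0.3542 - 0.3511i)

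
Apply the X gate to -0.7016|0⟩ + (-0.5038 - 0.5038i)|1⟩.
(-0.5038 - 0.5038i)|0⟩ - 0.7016|1⟩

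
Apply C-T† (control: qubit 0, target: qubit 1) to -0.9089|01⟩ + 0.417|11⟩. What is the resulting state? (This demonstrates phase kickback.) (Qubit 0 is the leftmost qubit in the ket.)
-0.9089|01⟩ + (0.2949 - 0.2949i)|11⟩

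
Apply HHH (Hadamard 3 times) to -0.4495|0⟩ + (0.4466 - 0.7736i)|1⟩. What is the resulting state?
(-0.002051 - 0.547i)|0⟩ + (-0.6336 + 0.547i)|1⟩

H² = I, so H^3 = H: a single Hadamard. With (a, b) = (-0.4495, (0.4466 - 0.7736i)), H gives ((a + b)/√2, (a − b)/√2) = ((-0.002051 - 0.547i), (-0.6336 + 0.547i)).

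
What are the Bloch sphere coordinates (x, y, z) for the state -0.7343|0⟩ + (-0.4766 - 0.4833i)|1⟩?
(0.6999, 0.7098, 0.07847)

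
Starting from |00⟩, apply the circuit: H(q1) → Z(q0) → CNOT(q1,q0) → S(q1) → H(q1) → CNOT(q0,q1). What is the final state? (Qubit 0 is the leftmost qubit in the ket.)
1/2|00⟩ + 1/2|01⟩ - (1/2)i|10⟩ + (1/2)i|11⟩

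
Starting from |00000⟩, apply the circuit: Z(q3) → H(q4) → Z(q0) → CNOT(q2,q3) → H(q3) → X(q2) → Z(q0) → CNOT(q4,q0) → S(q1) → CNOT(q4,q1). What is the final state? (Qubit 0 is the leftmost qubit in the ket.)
1/2|00100⟩ + 1/2|00110⟩ + 1/2|11101⟩ + 1/2|11111⟩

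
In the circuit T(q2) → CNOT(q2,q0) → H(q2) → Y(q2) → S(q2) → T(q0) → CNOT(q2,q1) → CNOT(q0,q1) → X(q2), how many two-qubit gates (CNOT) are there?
3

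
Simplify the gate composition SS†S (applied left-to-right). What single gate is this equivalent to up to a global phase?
S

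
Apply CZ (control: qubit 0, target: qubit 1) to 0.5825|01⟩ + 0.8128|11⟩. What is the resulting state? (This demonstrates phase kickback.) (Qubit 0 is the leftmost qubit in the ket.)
0.5825|01⟩ - 0.8128|11⟩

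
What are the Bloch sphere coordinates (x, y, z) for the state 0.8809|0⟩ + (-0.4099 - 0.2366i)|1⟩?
(-0.7222, -0.4168, 0.552)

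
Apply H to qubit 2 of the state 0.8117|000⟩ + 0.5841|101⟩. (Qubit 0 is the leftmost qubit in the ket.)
0.574|000⟩ + 0.574|001⟩ + 0.413|100⟩ - 0.413|101⟩

H on qubit 2 mixes each pair of kets that differ only in qubit 2: amplitudes (a, b) of (|…0…⟩, |…1…⟩) become ((a + b)/√2, (a − b)/√2). Kets absent from the input have amplitude 0.
(|000⟩, |001⟩): (a, b) = (0.8117, 0) → (0.574, 0.574)
(|100⟩, |101⟩): (a, b) = (0, 0.5841) → (0.413, -0.413)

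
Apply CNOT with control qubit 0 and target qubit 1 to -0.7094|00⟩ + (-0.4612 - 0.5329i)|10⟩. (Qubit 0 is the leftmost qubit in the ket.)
-0.7094|00⟩ + (-0.4612 - 0.5329i)|11⟩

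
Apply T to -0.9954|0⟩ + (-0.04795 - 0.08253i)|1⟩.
-0.9954|0⟩ + (0.02445 - 0.09226i)|1⟩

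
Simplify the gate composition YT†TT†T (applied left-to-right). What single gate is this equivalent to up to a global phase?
Y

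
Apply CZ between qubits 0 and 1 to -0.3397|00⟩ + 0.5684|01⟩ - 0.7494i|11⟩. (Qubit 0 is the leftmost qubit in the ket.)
-0.3397|00⟩ + 0.5684|01⟩ + 0.7494i|11⟩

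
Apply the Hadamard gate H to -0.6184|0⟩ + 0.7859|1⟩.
0.1184|0⟩ - 0.993|1⟩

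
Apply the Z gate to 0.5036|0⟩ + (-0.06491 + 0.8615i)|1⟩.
0.5036|0⟩ + (0.06491 - 0.8615i)|1⟩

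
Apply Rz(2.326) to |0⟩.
(0.3966 - 0.918i)|0⟩

Rz(2.326) = [[e^(−iθ/2), 0], [0, e^(iθ/2)]] with e^(±iθ/2) = cos(θ/2) ± i·sin(θ/2); θ = 2.326, cos(θ/2) ≈ 0.396587, sin(θ/2) ≈ 0.917997.
With a = amp(|0⟩) = 1 and b = amp(|1⟩) = 0:
new amp(|0⟩) = (0.396587 - 0.917997i)·a = (0.3966 - 0.918i)
new amp(|1⟩) = (0.396587 + 0.917997i)·b = 0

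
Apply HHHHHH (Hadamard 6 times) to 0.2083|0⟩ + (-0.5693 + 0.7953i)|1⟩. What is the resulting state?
0.2083|0⟩ + (-0.5693 + 0.7953i)|1⟩

H² = I, so an even number of Hadamards cancels: H^6 = I and the state is unchanged.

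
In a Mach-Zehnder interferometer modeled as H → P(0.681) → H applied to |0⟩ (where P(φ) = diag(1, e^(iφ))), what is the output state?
(0.8885 + 0.3148i)|0⟩ + (0.1115 - 0.3148i)|1⟩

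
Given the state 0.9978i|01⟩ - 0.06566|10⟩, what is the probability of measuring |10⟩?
0.004311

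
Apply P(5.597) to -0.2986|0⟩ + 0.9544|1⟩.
-0.2986|0⟩ + (0.7384 - 0.6047i)|1⟩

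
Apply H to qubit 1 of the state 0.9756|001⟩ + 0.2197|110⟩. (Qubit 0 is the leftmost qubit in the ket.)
0.6899|001⟩ + 0.6899|011⟩ + 0.1554|100⟩ - 0.1554|110⟩

H on qubit 1 mixes each pair of kets that differ only in qubit 1: amplitudes (a, b) of (|…0…⟩, |…1…⟩) become ((a + b)/√2, (a − b)/√2). Kets absent from the input have amplitude 0.
(|001⟩, |011⟩): (a, b) = (0.9756, 0) → (0.6899, 0.6899)
(|100⟩, |110⟩): (a, b) = (0, 0.2197) → (0.1554, -0.1554)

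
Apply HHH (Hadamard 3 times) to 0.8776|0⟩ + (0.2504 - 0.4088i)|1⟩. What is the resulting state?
(0.7976 - 0.2891i)|0⟩ + (0.4435 + 0.2891i)|1⟩

H² = I, so H^3 = H: a single Hadamard. With (a, b) = (0.8776, (0.2504 - 0.4088i)), H gives ((a + b)/√2, (a − b)/√2) = ((0.7976 - 0.2891i), (0.4435 + 0.2891i)).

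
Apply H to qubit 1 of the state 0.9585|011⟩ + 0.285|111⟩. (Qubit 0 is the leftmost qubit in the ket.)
0.6778|001⟩ - 0.6778|011⟩ + 0.2015|101⟩ - 0.2015|111⟩

H on qubit 1 mixes each pair of kets that differ only in qubit 1: amplitudes (a, b) of (|…0…⟩, |…1…⟩) become ((a + b)/√2, (a − b)/√2). Kets absent from the input have amplitude 0.
(|001⟩, |011⟩): (a, b) = (0, 0.9585) → (0.6778, -0.6778)
(|101⟩, |111⟩): (a, b) = (0, 0.285) → (0.2015, -0.2015)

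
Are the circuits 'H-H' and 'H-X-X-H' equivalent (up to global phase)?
Yes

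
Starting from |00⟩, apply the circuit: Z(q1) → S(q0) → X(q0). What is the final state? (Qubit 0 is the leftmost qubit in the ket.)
|10⟩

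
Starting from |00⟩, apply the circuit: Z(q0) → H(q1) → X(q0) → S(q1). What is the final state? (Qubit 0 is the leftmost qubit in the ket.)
1/√2|10⟩ + (1/√2)i|11⟩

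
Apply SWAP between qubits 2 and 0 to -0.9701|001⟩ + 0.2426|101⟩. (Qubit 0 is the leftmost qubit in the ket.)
-0.9701|100⟩ + 0.2426|101⟩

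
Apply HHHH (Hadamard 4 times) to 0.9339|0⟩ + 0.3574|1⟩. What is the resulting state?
0.9339|0⟩ + 0.3574|1⟩

H² = I, so an even number of Hadamards cancels: H^4 = I and the state is unchanged.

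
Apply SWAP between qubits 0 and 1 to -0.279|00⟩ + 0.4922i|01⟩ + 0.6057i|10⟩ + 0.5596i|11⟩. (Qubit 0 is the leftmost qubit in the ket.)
-0.279|00⟩ + 0.6057i|01⟩ + 0.4922i|10⟩ + 0.5596i|11⟩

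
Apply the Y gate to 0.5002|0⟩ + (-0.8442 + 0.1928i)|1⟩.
(0.1928 + 0.8442i)|0⟩ + 0.5002i|1⟩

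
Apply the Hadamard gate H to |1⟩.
1/√2|0⟩ - 1/√2|1⟩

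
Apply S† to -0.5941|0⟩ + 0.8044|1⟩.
-0.5941|0⟩ - 0.8044i|1⟩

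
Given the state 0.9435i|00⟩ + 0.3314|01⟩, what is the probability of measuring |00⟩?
0.8902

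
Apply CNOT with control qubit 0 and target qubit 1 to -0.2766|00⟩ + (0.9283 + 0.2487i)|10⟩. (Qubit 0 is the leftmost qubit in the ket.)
-0.2766|00⟩ + (0.9283 + 0.2487i)|11⟩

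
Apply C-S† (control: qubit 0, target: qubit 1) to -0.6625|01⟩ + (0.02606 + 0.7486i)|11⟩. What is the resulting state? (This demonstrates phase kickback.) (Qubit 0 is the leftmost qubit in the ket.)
-0.6625|01⟩ + (0.7486 - 0.02606i)|11⟩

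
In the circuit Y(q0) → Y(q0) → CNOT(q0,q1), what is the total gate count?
3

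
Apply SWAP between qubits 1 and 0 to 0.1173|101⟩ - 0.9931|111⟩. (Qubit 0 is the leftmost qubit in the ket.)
0.1173|011⟩ - 0.9931|111⟩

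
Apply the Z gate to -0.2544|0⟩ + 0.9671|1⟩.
-0.2544|0⟩ - 0.9671|1⟩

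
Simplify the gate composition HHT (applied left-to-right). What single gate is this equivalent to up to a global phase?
T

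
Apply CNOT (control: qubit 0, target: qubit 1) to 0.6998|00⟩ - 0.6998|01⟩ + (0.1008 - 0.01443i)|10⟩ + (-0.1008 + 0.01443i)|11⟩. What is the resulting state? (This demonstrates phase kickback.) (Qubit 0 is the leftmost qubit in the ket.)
0.6998|00⟩ - 0.6998|01⟩ + (-0.1008 + 0.01443i)|10⟩ + (0.1008 - 0.01443i)|11⟩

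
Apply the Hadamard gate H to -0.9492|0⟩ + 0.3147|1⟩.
-0.4487|0⟩ - 0.8937|1⟩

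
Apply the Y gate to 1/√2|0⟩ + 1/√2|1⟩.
-(1/√2)i|0⟩ + (1/√2)i|1⟩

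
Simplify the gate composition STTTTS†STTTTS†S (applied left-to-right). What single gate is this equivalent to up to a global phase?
S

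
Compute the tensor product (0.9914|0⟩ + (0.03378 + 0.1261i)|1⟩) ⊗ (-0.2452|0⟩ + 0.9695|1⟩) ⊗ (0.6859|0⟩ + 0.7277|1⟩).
-0.1667|000⟩ - 0.1769|001⟩ + 0.6593|010⟩ + 0.6994|011⟩ + (-0.005681 - 0.02121i)|100⟩ + (-0.006027 - 0.0225i)|101⟩ + (0.02246 + 0.08385i)|110⟩ + (0.02383 + 0.08896i)|111⟩

amp(|b₁b₂…⟩) = product of the factor amplitudes for bits b₁, b₂, …; only kets whose every factor amplitude is nonzero survive.
|000⟩: (0.9914)(-0.2452)(0.6859) = -0.1667
|001⟩: (0.9914)(-0.2452)(0.7277) = -0.1769
|010⟩: (0.9914)(0.9695)(0.6859) = 0.6593
|011⟩: (0.9914)(0.9695)(0.7277) = 0.6994
|100⟩: (0.03378 + 0.1261i)(-0.2452)(0.6859) = (-0.005681 - 0.02121i)
|101⟩: (0.03378 + 0.1261i)(-0.2452)(0.7277) = (-0.006027 - 0.0225i)
|110⟩: (0.03378 + 0.1261i)(0.9695)(0.6859) = (0.02246 + 0.08385i)
|111⟩: (0.03378 + 0.1261i)(0.9695)(0.7277) = (0.02383 + 0.08896i)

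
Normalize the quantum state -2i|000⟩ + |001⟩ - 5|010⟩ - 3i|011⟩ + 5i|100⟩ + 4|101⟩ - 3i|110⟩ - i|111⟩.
-0.2108i|000⟩ + 0.1054|001⟩ - 0.527|010⟩ - 0.3162i|011⟩ + 0.527i|100⟩ + 0.4216|101⟩ - 0.3162i|110⟩ - 0.1054i|111⟩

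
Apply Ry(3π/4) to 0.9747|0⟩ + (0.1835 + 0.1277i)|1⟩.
(0.2035 - 0.118i)|0⟩ + (0.9707 + 0.04887i)|1⟩

Ry(3π/4) = [[cos(θ/2), −sin(θ/2)], [sin(θ/2), cos(θ/2)]]; θ = 3π/4, cos(θ/2) ≈ 0.382683, sin(θ/2) ≈ 0.92388.
With a = amp(|0⟩) = 0.9747 and b = amp(|1⟩) = (0.1835 + 0.1277i):
new amp(|0⟩) = (0.382683)·a + (-0.92388)·b = (0.2035 - 0.118i)
new amp(|1⟩) = (0.92388)·a + (0.382683)·b = (0.9707 + 0.04887i)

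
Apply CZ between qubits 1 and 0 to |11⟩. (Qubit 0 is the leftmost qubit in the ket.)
-|11⟩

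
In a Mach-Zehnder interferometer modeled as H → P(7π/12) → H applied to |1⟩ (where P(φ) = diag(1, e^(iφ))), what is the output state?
(0.6294 - 0.483i)|0⟩ + (0.3706 + 0.483i)|1⟩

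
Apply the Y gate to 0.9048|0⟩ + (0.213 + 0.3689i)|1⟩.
(0.3689 - 0.213i)|0⟩ + 0.9048i|1⟩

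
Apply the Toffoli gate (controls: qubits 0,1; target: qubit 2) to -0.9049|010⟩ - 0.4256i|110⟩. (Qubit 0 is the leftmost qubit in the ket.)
-0.9049|010⟩ - 0.4256i|111⟩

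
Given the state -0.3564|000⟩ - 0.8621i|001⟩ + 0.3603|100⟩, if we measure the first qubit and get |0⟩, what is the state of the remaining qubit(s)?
-0.382|00⟩ - 0.9241i|01⟩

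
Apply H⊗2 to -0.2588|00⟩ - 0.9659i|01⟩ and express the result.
(-0.1294 - 0.483i)|00⟩ + (-0.1294 + 0.483i)|01⟩ + (-0.1294 - 0.483i)|10⟩ + (-0.1294 + 0.483i)|11⟩

H⊗2 gives amp(|y⟩) = (1/2) Σ_x (−1)^(x·y) amp(|x⟩), where x·y is the number of positions in which both x and y have a 1.
|00⟩: (-0.2588 - 0.9659i)/2 = (-0.1294 - 0.483i)
|01⟩: (-0.2588 + 0.9659i)/2 = (-0.1294 + 0.483i)
|10⟩: (-0.2588 - 0.9659i)/2 = (-0.1294 - 0.483i)
|11⟩: (-0.2588 + 0.9659i)/2 = (-0.1294 + 0.483i)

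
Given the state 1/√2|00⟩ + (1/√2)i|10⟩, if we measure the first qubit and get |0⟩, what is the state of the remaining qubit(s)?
|0⟩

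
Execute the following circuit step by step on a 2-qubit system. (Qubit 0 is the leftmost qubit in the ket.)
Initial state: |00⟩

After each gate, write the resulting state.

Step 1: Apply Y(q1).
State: i|01⟩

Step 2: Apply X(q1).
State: i|00⟩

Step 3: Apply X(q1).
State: i|01⟩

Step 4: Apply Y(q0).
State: -|11⟩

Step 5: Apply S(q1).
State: -i|11⟩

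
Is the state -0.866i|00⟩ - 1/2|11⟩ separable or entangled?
Entangled

Writing the state as a|00⟩ + b|01⟩ + c|10⟩ + d|11⟩, it is a product state iff ad − bc = 0.
Here (a, b, c, d) = (-0.866i, 0, 0, -1/2): ad − bc = (-0.866i)(-1/2) − (0)(0) = 0.433i ≠ 0, so the state is entangled.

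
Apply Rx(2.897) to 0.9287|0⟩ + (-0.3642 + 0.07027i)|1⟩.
(0.183 + 0.3615i)|0⟩ + (-0.04443 - 0.9132i)|1⟩

Rx(2.897) = [[cos(θ/2), −i·sin(θ/2)], [−i·sin(θ/2), cos(θ/2)]]; θ = 2.897, cos(θ/2) ≈ 0.121992, sin(θ/2) ≈ 0.992531.
With a = amp(|0⟩) = 0.9287 and b = amp(|1⟩) = (-0.3642 + 0.07027i):
new amp(|0⟩) = (0.121992)·a + (-0.992531i)·b = (0.183 + 0.3615i)
new amp(|1⟩) = (-0.992531i)·a + (0.121992)·b = (-0.04443 - 0.9132i)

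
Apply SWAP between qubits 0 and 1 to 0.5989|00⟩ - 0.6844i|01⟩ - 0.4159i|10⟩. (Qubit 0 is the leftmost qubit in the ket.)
0.5989|00⟩ - 0.4159i|01⟩ - 0.6844i|10⟩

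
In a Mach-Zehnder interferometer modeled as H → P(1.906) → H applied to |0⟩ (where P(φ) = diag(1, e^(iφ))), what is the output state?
(0.3355 + 0.4722i)|0⟩ + (0.6645 - 0.4722i)|1⟩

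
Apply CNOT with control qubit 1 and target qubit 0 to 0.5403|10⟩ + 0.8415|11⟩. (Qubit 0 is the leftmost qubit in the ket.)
0.8415|01⟩ + 0.5403|10⟩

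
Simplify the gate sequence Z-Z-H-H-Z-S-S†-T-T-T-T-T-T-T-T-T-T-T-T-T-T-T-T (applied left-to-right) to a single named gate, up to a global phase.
Z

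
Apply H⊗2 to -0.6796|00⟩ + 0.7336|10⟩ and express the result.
0.027|00⟩ + 0.027|01⟩ - 0.7066|10⟩ - 0.7066|11⟩

H⊗2 gives amp(|y⟩) = (1/2) Σ_x (−1)^(x·y) amp(|x⟩), where x·y is the number of positions in which both x and y have a 1.
|00⟩: (-0.6796 + 0.7336)/2 = 0.027
|01⟩: (-0.6796 + 0.7336)/2 = 0.027
|10⟩: (-0.6796 - 0.7336)/2 = -0.7066
|11⟩: (-0.6796 - 0.7336)/2 = -0.7066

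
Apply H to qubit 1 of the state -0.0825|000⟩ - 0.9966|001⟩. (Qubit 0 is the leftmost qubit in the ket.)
-0.05834|000⟩ - 0.7047|001⟩ - 0.05834|010⟩ - 0.7047|011⟩

H on qubit 1 mixes each pair of kets that differ only in qubit 1: amplitudes (a, b) of (|…0…⟩, |…1…⟩) become ((a + b)/√2, (a − b)/√2). Kets absent from the input have amplitude 0.
(|000⟩, |010⟩): (a, b) = (-0.0825, 0) → (-0.05834, -0.05834)
(|001⟩, |011⟩): (a, b) = (-0.9966, 0) → (-0.7047, -0.7047)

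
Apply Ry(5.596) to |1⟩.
-0.3369|0⟩ - 0.9416|1⟩

Ry(5.596) = [[cos(θ/2), −sin(θ/2)], [sin(θ/2), cos(θ/2)]]; θ = 5.596, cos(θ/2) ≈ -0.94155, sin(θ/2) ≈ 0.336872.
With a = amp(|0⟩) = 0 and b = amp(|1⟩) = 1:
new amp(|0⟩) = (-0.94155)·a + (-0.336872)·b = -0.3369
new amp(|1⟩) = (0.336872)·a + (-0.94155)·b = -0.9416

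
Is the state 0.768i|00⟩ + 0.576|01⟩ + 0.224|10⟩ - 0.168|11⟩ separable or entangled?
Entangled

Writing the state as a|00⟩ + b|01⟩ + c|10⟩ + d|11⟩, it is a product state iff ad − bc = 0.
Here (a, b, c, d) = (0.768i, 0.576, 0.224, -0.168): ad − bc = (0.768i)(-0.168) − (0.576)(0.224) = (-0.129 - 0.129i) ≠ 0, so the state is entangled.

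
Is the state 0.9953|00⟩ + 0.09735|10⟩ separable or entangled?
Separable

Writing the state as a|00⟩ + b|01⟩ + c|10⟩ + d|11⟩, it is a product state iff ad − bc = 0.
Here (a, b, c, d) = (0.9953, 0, 0.09735, 0): ad − bc = (0.9953)(0) − (0)(0.09735) = 0, so the state is separable.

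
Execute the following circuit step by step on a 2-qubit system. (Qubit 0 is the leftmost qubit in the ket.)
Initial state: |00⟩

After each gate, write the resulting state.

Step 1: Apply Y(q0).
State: i|10⟩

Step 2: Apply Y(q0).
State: |00⟩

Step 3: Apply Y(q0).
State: i|10⟩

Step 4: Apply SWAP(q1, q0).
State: i|01⟩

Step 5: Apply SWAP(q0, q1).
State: i|10⟩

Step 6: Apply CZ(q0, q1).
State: i|10⟩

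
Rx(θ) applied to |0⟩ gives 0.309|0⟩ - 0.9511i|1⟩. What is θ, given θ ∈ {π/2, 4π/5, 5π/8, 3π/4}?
4π/5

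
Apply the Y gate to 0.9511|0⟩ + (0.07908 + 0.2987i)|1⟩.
(0.2987 - 0.07908i)|0⟩ + 0.9511i|1⟩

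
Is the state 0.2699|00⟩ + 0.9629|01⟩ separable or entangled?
Separable

Writing the state as a|00⟩ + b|01⟩ + c|10⟩ + d|11⟩, it is a product state iff ad − bc = 0.
Here (a, b, c, d) = (0.2699, 0.9629, 0, 0): ad − bc = (0.2699)(0) − (0.9629)(0) = 0, so the state is separable.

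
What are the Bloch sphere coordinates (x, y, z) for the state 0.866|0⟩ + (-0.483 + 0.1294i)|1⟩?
(-0.8366, 0.2241, 0.4999)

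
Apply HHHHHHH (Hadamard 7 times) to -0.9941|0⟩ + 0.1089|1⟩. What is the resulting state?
-0.6259|0⟩ - 0.7799|1⟩

H² = I, so H^7 = H: a single Hadamard. With (a, b) = (-0.9941, 0.1089), H gives ((a + b)/√2, (a − b)/√2) = (-0.6259, -0.7799).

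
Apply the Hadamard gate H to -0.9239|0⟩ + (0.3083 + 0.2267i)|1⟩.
(-0.4353 + 0.1603i)|0⟩ + (-0.8713 - 0.1603i)|1⟩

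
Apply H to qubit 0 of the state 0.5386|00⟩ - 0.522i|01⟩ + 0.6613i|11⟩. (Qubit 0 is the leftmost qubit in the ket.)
0.3808|00⟩ + 0.0985i|01⟩ + 0.3808|10⟩ - 0.8367i|11⟩

H on qubit 0 mixes each pair of kets that differ only in qubit 0: amplitudes (a, b) of (|…0…⟩, |…1…⟩) become ((a + b)/√2, (a − b)/√2). Kets absent from the input have amplitude 0.
(|00⟩, |10⟩): (a, b) = (0.5386, 0) → (0.3808, 0.3808)
(|01⟩, |11⟩): (a, b) = (-0.522i, 0.6613i) → (0.0985i, -0.8367i)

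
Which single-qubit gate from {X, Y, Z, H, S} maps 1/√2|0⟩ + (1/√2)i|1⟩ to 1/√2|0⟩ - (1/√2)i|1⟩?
Z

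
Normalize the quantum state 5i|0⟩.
i|0⟩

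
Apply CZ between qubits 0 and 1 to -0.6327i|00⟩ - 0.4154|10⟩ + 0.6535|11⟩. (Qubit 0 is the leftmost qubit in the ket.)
-0.6327i|00⟩ - 0.4154|10⟩ - 0.6535|11⟩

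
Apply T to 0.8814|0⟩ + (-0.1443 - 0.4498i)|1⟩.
0.8814|0⟩ + (0.216 - 0.4201i)|1⟩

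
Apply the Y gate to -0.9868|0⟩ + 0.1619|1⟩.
-0.1619i|0⟩ - 0.9868i|1⟩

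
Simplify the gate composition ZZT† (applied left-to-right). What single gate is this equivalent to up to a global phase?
T†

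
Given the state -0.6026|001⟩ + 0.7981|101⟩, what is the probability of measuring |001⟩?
0.3631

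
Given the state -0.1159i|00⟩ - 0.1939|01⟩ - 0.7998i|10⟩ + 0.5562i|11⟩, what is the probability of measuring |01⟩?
0.0376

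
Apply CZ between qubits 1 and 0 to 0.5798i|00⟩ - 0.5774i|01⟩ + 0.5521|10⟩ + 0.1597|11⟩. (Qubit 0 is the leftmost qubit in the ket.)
0.5798i|00⟩ - 0.5774i|01⟩ + 0.5521|10⟩ - 0.1597|11⟩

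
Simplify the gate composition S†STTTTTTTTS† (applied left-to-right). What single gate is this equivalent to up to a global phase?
S†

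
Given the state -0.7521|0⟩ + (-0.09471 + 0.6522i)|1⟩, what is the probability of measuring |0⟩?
0.5657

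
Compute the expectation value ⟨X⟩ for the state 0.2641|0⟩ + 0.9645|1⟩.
0.5094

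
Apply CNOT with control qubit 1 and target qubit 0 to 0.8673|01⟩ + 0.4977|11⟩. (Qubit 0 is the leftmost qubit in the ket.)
0.4977|01⟩ + 0.8673|11⟩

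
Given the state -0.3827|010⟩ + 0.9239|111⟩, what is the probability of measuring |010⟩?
0.1465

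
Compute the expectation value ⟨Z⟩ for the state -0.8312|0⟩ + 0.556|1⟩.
0.3818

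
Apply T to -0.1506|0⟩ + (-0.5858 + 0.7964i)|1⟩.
-0.1506|0⟩ + (-0.9774 + 0.1489i)|1⟩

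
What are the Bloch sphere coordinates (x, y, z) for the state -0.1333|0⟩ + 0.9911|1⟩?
(-0.2642, 0, -0.9645)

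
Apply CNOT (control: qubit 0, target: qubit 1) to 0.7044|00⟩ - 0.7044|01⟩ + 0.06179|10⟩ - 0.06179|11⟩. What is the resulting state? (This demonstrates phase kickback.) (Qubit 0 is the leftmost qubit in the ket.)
0.7044|00⟩ - 0.7044|01⟩ - 0.06179|10⟩ + 0.06179|11⟩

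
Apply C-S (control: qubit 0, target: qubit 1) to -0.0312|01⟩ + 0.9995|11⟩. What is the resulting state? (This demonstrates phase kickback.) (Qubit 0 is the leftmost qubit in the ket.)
-0.0312|01⟩ + 0.9995i|11⟩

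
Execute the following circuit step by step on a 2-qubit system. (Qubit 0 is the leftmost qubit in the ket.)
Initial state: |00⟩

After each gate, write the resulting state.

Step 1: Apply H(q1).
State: 1/√2|00⟩ + 1/√2|01⟩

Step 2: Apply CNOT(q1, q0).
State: 1/√2|00⟩ + 1/√2|11⟩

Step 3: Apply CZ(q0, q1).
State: 1/√2|00⟩ - 1/√2|11⟩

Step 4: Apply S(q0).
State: 1/√2|00⟩ - (1/√2)i|11⟩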